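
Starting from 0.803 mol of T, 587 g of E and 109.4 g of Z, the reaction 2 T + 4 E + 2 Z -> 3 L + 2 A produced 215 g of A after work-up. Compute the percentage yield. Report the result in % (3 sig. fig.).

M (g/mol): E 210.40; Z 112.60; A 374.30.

n(T) = 0.8030 mol
n(E) = 587.0 / 210.40 = 2.790 mol
n(Z) = 109.4 / 112.60 = 0.9716 mol
n/ν for T = 0.8030/2 = 0.4015
n/ν for E = 2.790/4 = 0.6975
n/ν for Z = 0.9716/2 = 0.4858
Smallest n/ν is T → limiting reagent.
theoretical n(A) = (2/2) × 0.8030 = 0.8030 mol → 300.6 g
% yield = 215 / 300.6 × 100 = 71.52 %

71.5 %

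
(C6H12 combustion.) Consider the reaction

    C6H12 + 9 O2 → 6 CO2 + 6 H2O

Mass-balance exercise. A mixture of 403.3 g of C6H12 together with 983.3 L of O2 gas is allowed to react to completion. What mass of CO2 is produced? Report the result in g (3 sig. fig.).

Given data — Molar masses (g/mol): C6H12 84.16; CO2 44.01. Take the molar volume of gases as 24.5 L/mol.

1180 g

n(C6H12) = 403.3 / 84.16 = 4.792 mol
n(O2) = 983.3 / 24.5 = 40.13 mol
n/ν → C6H12: 4.792, O2: 4.459; O2 is limiting.
n(CO2) = (6/9) × 40.13 = 26.75 mol
mass = 26.75 × 44.01 = 1177 g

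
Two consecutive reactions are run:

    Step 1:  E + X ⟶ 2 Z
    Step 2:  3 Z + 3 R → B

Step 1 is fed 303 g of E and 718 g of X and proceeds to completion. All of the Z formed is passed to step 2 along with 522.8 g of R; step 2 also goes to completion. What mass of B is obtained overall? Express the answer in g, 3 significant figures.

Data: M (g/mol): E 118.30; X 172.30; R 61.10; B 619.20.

Step 1:
n(E) = 303.0 / 118.30 = 2.561 mol
n(X) = 718.0 / 172.30 = 4.167 mol
n/ν for E = 2.561/1 = 2.561
n/ν for X = 4.167/1 = 4.167
Smallest n/ν is E → limiting reagent.
n(Z) produced = (2/1) × 2.561 = 5.122 mol
Step 2:
n(Z) available = 5.122 mol
n(R) = 522.8 / 61.10 = 8.556 mol
n/ν for Z = 5.122/3 = 1.707
n/ν for R = 8.556/3 = 2.852
Smallest n/ν is Z → limiting reagent.
n(B) = (1/3) × 5.122 = 1.707 mol
mass = 1.707 × 619.20 = 1057 g

1060 g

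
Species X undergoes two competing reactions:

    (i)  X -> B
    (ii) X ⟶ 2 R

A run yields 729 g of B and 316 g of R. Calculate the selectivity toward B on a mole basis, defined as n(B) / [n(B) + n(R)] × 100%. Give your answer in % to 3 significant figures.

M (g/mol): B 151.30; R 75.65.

n(B) = 729 / 151.30 = 4.818 mol
n(R) = 316 / 75.65 = 4.177 mol
selectivity = 4.818/(4.818+4.177) × 100 = 53.56 %

53.6 %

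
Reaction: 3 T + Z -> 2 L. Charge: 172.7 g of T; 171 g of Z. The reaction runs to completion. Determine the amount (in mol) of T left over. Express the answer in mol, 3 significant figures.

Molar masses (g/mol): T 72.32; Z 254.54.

n(T) = 172.7 / 72.32 = 2.388 mol
n(Z) = 171.0 / 254.54 = 0.6718 mol
n/ν → T: 0.7960, Z: 0.6718; Z is limiting.
T consumed = (3/1) × 0.6718 = 2.015 mol
T remaining = 2.388 − 2.015 = 0.3730 mol

0.373 mol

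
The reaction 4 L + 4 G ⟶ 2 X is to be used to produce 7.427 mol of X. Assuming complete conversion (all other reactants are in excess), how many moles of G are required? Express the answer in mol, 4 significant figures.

n(X) = 7.427 mol
n(G) = (4/2) × 7.427 = 14.85 mol

14.85 mol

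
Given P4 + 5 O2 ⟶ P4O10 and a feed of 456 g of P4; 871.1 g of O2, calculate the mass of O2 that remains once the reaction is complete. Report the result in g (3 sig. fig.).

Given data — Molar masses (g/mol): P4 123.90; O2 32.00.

n(P4) = 456.0 / 123.90 = 3.680 mol
n(O2) = 871.1 / 32.00 = 27.22 mol
n/ν → P4: 3.680, O2: 5.444; P4 is limiting.
O2 consumed = (5/1) × 3.680 = 18.40 mol
O2 remaining = 27.22 − 18.40 = 8.820 mol
mass = 8.820 × 32.00 = 282.2 g

282 g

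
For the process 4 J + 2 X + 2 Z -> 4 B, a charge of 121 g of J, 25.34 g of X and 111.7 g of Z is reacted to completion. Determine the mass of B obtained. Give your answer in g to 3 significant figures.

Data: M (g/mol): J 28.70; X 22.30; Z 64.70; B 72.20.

164 g

n(J) = 121.0 / 28.70 = 4.216 mol
n(X) = 25.34 / 22.30 = 1.136 mol
n(Z) = 111.7 / 64.70 = 1.726 mol
n/ν for J = 4.216/4 = 1.054
n/ν for X = 1.136/2 = 0.5680
n/ν for Z = 1.726/2 = 0.8630
Smallest n/ν is X → limiting reagent.
n(B) = (4/2) × 1.136 = 2.272 mol
mass = 2.272 × 72.20 = 164.0 g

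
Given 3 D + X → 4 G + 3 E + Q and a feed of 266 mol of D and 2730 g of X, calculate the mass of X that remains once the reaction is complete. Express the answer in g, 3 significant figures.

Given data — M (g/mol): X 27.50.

n(D) = 266.0 mol
n(X) = 2730 / 27.50 = 99.27 mol
n/ν for D = 266.0/3 = 88.67
n/ν for X = 99.27/1 = 99.27
Smallest n/ν is D → limiting reagent.
X consumed = (1/3) × 266.0 = 88.67 mol
X remaining = 99.27 − 88.67 = 10.60 mol
mass = 10.60 × 27.50 = 291.5 g

292 g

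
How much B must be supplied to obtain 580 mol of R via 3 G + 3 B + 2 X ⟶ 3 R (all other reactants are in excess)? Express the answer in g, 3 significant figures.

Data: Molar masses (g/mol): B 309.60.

180000 g

n(R) = 580.0 mol
n(B) = (3/3) × 580.0 = 580.0 mol
mass = 580.0 × 309.60 = 179600 g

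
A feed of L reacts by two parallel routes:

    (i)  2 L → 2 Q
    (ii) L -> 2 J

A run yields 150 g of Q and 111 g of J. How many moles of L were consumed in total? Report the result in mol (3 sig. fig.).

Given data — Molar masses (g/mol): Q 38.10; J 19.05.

n(Q) = 150 / 38.10 = 3.937 mol
n(J) = 111 / 19.05 = 5.827 mol
n(L) via (i) = (2/2)×3.937 = 3.937 mol
n(L) via (ii) = (1/2)×5.827 = 2.914 mol
total n(L) = 3.937 + 2.914 = 6.851 mol

6.85 mol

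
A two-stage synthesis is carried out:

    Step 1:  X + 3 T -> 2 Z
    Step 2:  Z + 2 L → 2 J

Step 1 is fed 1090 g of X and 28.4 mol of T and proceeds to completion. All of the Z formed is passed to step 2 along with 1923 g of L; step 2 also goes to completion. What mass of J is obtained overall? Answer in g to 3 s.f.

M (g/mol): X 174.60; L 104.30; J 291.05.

5370 g

Step 1:
n(X) = 1090 / 174.60 = 6.243 mol
n(T) = 28.40 mol
n/ν for X = 6.243/1 = 6.243
n/ν for T = 28.40/3 = 9.467
Smallest n/ν is X → limiting reagent.
n(Z) produced = (2/1) × 6.243 = 12.49 mol
Step 2:
n(Z) available = 12.49 mol
n(L) = 1923 / 104.30 = 18.44 mol
n/ν for Z = 12.49/1 = 12.49
n/ν for L = 18.44/2 = 9.220
Smallest n/ν is L → limiting reagent.
n(J) = (2/2) × 18.44 = 18.44 mol
mass = 18.44 × 291.05 = 5367 g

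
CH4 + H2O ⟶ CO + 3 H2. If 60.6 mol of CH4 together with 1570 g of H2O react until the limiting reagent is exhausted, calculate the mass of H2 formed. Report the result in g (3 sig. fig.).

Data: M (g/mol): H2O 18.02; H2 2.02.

367 g

n(CH4) = 60.60 mol
n(H2O) = 1570 / 18.02 = 87.13 mol
n/ν for CH4 = 60.60/1 = 60.60
n/ν for H2O = 87.13/1 = 87.13
Smallest n/ν is CH4 → limiting reagent.
n(H2) = (3/1) × 60.60 = 181.8 mol
mass = 181.8 × 2.02 = 367.2 g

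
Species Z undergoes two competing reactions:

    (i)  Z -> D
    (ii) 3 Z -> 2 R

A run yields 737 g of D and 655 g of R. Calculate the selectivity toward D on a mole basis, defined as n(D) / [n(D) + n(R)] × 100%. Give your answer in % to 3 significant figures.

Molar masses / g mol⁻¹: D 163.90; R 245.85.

62.8 %

n(D) = 737 / 163.90 = 4.497 mol
n(R) = 655 / 245.85 = 2.664 mol
selectivity = 4.497/(4.497+2.664) × 100 = 62.80 %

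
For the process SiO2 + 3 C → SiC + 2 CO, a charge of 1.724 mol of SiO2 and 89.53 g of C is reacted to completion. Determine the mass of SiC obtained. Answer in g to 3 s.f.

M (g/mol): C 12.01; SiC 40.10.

69.1 g

n(SiO2) = 1.724 mol
n(C) = 89.53 / 12.01 = 7.455 mol
n/ν → SiO2: 1.724, C: 2.485; SiO2 is limiting.
n(SiC) = (1/1) × 1.724 = 1.724 mol
mass = 1.724 × 40.10 = 69.13 g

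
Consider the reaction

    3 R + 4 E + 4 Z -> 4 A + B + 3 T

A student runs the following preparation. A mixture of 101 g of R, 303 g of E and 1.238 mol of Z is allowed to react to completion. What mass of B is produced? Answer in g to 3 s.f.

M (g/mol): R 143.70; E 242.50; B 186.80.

n(R) = 101.0 / 143.70 = 0.7029 mol
n(E) = 303.0 / 242.50 = 1.249 mol
n(Z) = 1.238 mol
n/ν for R = 0.7029/3 = 0.2343
n/ν for E = 1.249/4 = 0.3123
n/ν for Z = 1.238/4 = 0.3095
Smallest n/ν is R → limiting reagent.
n(B) = (1/3) × 0.7029 = 0.2343 mol
mass = 0.2343 × 186.80 = 43.77 g

43.8 g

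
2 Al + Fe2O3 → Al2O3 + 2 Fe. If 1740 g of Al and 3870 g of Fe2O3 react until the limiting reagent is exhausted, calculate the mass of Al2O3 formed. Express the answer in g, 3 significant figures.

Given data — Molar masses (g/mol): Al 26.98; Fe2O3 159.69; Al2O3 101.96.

2470 g

n(Al) = 1740 / 26.98 = 64.49 mol
n(Fe2O3) = 3870 / 159.69 = 24.23 mol
n/ν → Al: 32.25, Fe2O3: 24.23; Fe2O3 is limiting.
n(Al2O3) = (1/1) × 24.23 = 24.23 mol
mass = 24.23 × 101.96 = 2470 g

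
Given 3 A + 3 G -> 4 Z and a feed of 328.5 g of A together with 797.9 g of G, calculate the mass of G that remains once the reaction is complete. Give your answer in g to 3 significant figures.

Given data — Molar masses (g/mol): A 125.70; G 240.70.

n(A) = 328.5 / 125.70 = 2.613 mol
n(G) = 797.9 / 240.70 = 3.315 mol
n/ν → A: 0.8710, G: 1.105; A is limiting.
G consumed = (3/3) × 2.613 = 2.613 mol
G remaining = 3.315 − 2.613 = 0.7020 mol
mass = 0.7020 × 240.70 = 169.0 g

169 g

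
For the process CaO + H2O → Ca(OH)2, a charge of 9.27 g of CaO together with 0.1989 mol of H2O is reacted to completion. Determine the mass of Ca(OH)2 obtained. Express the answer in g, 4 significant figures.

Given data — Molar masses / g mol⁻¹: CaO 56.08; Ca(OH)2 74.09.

12.25 g

n(CaO) = 9.270 / 56.08 = 0.1653 mol
n(H2O) = 0.1989 mol
n/ν for CaO = 0.1653/1 = 0.1653
n/ν for H2O = 0.1989/1 = 0.1989
Smallest n/ν is CaO → limiting reagent.
n(Ca(OH)2) = (1/1) × 0.1653 = 0.1653 mol
mass = 0.1653 × 74.09 = 12.25 g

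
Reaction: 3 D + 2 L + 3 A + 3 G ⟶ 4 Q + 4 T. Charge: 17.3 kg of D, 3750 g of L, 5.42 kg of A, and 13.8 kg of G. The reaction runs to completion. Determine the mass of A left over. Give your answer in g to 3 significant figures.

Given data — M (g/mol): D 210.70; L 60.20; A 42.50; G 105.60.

n(D) = 17.30×1000 / 210.70 = 82.11 mol
n(L) = 3750 / 60.20 = 62.29 mol
n(A) = 5.420×1000 / 42.50 = 127.5 mol
n(G) = 13.80×1000 / 105.60 = 130.7 mol
n/ν for D = 82.11/3 = 27.37
n/ν for L = 62.29/2 = 31.15
n/ν for A = 127.5/3 = 42.50
n/ν for G = 130.7/3 = 43.57
Smallest n/ν is D → limiting reagent.
A consumed = (3/3) × 82.11 = 82.11 mol
A remaining = 127.5 − 82.11 = 45.39 mol
mass = 45.39 × 42.50 = 1929 g

1930 g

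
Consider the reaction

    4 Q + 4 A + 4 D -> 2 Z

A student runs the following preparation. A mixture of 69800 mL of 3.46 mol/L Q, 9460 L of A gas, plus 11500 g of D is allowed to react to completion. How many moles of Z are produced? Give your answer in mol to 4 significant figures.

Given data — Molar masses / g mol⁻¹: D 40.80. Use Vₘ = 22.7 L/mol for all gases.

n(Q) = 3.46 × 69800/1000 = 241.5 mol
n(A) = 9460 / 22.7 = 416.7 mol
n(D) = 11500 / 40.80 = 281.9 mol
n/ν for Q = 241.5/4 = 60.38
n/ν for A = 416.7/4 = 104.2
n/ν for D = 281.9/4 = 70.48
Smallest n/ν is Q → limiting reagent.
n(Z) = (2/4) × 241.5 = 120.8 mol

120.8 mol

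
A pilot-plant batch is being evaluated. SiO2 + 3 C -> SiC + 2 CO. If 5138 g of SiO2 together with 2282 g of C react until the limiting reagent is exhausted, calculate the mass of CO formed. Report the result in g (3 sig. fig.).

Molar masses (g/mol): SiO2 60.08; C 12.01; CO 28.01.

n(SiO2) = 5138 / 60.08 = 85.52 mol
n(C) = 2282 / 12.01 = 190.0 mol
n/ν → SiO2: 85.52, C: 63.33; C is limiting.
n(CO) = (2/3) × 190.0 = 126.7 mol
mass = 126.7 × 28.01 = 3549 g

3550 g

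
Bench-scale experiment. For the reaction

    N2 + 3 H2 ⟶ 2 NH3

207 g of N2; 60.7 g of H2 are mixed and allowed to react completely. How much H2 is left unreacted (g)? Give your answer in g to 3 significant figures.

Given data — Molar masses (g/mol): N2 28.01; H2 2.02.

n(N2) = 207.0 / 28.01 = 7.390 mol
n(H2) = 60.70 / 2.02 = 30.05 mol
n/ν for N2 = 7.390/1 = 7.390
n/ν for H2 = 30.05/3 = 10.02
Smallest n/ν is N2 → limiting reagent.
H2 consumed = (3/1) × 7.390 = 22.17 mol
H2 remaining = 30.05 − 22.17 = 7.880 mol
mass = 7.880 × 2.02 = 15.92 g

15.9 g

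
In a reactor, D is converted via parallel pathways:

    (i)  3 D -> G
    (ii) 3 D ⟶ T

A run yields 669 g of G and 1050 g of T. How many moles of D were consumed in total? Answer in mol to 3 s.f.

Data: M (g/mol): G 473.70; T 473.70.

10.9 mol

n(G) = 669 / 473.70 = 1.412 mol
n(T) = 1050 / 473.70 = 2.217 mol
n(D) via (i) = (3/1)×1.412 = 4.236 mol
n(D) via (ii) = (3/1)×2.217 = 6.651 mol
total n(D) = 4.236 + 6.651 = 10.89 mol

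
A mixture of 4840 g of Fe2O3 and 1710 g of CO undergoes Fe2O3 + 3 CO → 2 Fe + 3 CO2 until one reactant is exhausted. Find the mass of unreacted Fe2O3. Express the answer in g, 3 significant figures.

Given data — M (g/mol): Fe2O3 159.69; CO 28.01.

n(Fe2O3) = 4840 / 159.69 = 30.31 mol
n(CO) = 1710 / 28.01 = 61.05 mol
n/ν → Fe2O3: 30.31, CO: 20.35; CO is limiting.
Fe2O3 consumed = (1/3) × 61.05 = 20.35 mol
Fe2O3 remaining = 30.31 − 20.35 = 9.960 mol
mass = 9.960 × 159.69 = 1591 g

1590 g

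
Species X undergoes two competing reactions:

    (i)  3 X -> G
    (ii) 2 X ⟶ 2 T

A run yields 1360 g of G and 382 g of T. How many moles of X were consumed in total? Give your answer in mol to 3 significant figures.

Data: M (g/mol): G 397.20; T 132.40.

n(G) = 1360 / 397.20 = 3.424 mol
n(T) = 382 / 132.40 = 2.885 mol
n(X) via (i) = (3/1)×3.424 = 10.27 mol
n(X) via (ii) = (2/2)×2.885 = 2.885 mol
total n(X) = 10.27 + 2.885 = 13.16 mol

13.2 mol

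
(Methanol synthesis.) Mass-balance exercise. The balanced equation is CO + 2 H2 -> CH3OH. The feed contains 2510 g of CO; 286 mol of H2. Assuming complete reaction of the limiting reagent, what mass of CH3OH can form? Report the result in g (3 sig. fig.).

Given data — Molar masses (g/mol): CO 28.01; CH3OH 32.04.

n(CO) = 2510 / 28.01 = 89.61 mol
n(H2) = 286.0 mol
n/ν for CO = 89.61/1 = 89.61
n/ν for H2 = 286.0/2 = 143.0
Smallest n/ν is CO → limiting reagent.
n(CH3OH) = (1/1) × 89.61 = 89.61 mol
mass = 89.61 × 32.04 = 2871 g

2870 g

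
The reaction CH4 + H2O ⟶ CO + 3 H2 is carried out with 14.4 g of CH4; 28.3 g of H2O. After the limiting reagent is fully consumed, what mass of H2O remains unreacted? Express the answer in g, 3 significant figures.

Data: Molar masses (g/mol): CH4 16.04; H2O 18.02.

12.1 g

n(CH4) = 14.40 / 16.04 = 0.8978 mol
n(H2O) = 28.30 / 18.02 = 1.570 mol
n/ν for CH4 = 0.8978/1 = 0.8978
n/ν for H2O = 1.570/1 = 1.570
Smallest n/ν is CH4 → limiting reagent.
H2O consumed = (1/1) × 0.8978 = 0.8978 mol
H2O remaining = 1.570 − 0.8978 = 0.6722 mol
mass = 0.6722 × 18.02 = 12.11 g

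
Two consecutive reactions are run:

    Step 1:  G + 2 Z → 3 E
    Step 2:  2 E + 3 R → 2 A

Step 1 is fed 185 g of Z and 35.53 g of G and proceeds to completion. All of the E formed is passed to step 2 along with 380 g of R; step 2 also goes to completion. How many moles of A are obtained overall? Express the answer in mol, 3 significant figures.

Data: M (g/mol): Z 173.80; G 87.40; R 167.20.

Step 1:
n(Z) = 185.0 / 173.80 = 1.064 mol
n(G) = 35.53 / 87.40 = 0.4065 mol
n/ν for Z = 1.064/2 = 0.5320
n/ν for G = 0.4065/1 = 0.4065
Smallest n/ν is G → limiting reagent.
n(E) produced = (3/1) × 0.4065 = 1.220 mol
Step 2:
n(E) available = 1.220 mol
n(R) = 380.0 / 167.20 = 2.273 mol
n/ν for E = 1.220/2 = 0.6100
n/ν for R = 2.273/3 = 0.7577
Smallest n/ν is E → limiting reagent.
n(A) = (2/2) × 1.220 = 1.220 mol

1.22 mol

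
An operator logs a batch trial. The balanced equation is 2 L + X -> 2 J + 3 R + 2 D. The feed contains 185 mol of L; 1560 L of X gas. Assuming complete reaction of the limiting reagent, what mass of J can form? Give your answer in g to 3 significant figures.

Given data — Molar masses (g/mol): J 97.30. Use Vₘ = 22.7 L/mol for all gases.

n(L) = 185.0 mol
n(X) = 1560 / 22.7 = 68.72 mol
n/ν for L = 185.0/2 = 92.50
n/ν for X = 68.72/1 = 68.72
Smallest n/ν is X → limiting reagent.
n(J) = (2/1) × 68.72 = 137.4 mol
mass = 137.4 × 97.30 = 13370 g

13400 g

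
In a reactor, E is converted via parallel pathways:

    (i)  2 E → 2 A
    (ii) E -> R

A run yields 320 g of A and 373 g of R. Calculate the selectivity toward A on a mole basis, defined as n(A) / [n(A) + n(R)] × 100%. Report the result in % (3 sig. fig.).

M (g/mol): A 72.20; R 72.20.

n(A) = 320 / 72.20 = 4.432 mol
n(R) = 373 / 72.20 = 5.166 mol
selectivity = 4.432/(4.432+5.166) × 100 = 46.18 %

46.2 %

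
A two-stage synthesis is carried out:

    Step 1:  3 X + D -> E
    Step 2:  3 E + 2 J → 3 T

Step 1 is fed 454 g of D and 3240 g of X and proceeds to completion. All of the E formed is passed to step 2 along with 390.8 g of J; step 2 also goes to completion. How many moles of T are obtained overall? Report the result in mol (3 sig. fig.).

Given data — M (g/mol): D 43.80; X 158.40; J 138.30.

Step 1:
n(D) = 454.0 / 43.80 = 10.37 mol
n(X) = 3240 / 158.40 = 20.45 mol
n/ν for D = 10.37/1 = 10.37
n/ν for X = 20.45/3 = 6.817
Smallest n/ν is X → limiting reagent.
n(E) produced = (1/3) × 20.45 = 6.817 mol
Step 2:
n(E) available = 6.817 mol
n(J) = 390.8 / 138.30 = 2.826 mol
n/ν for E = 6.817/3 = 2.272
n/ν for J = 2.826/2 = 1.413
Smallest n/ν is J → limiting reagent.
n(T) = (3/2) × 2.826 = 4.239 mol

4.24 mol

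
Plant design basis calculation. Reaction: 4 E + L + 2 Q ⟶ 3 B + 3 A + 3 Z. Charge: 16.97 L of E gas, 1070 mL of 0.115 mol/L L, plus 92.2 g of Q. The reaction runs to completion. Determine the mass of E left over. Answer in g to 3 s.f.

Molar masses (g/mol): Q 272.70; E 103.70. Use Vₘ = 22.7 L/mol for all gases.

26.5 g

n(E) = 16.97 / 22.7 = 0.7476 mol
n(L) = 0.115 × 1070/1000 = 0.1231 mol
n(Q) = 92.20 / 272.70 = 0.3381 mol
n/ν for E = 0.7476/4 = 0.1869
n/ν for L = 0.1231/1 = 0.1231
n/ν for Q = 0.3381/2 = 0.1691
Smallest n/ν is L → limiting reagent.
E consumed = (4/1) × 0.1231 = 0.4924 mol
E remaining = 0.7476 − 0.4924 = 0.2552 mol
mass = 0.2552 × 103.70 = 26.46 g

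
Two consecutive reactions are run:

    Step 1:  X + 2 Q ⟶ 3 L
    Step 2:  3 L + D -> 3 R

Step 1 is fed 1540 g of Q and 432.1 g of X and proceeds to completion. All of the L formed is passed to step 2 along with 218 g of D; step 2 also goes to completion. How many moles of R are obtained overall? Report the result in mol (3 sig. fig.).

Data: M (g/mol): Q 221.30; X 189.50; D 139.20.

4.70 mol

Step 1:
n(Q) = 1540 / 221.30 = 6.959 mol
n(X) = 432.1 / 189.50 = 2.280 mol
n/ν → Q: 3.480, X: 2.280; X is limiting.
n(L) produced = (3/1) × 2.280 = 6.840 mol
Step 2:
n(L) available = 6.840 mol
n(D) = 218.0 / 139.20 = 1.566 mol
n/ν → L: 2.280, D: 1.566; D is limiting.
n(R) = (3/1) × 1.566 = 4.698 mol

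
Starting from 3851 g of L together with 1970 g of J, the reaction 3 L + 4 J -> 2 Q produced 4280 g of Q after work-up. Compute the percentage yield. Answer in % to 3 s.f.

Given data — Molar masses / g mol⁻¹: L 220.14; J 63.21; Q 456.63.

80.4 %

n(L) = 3851 / 220.14 = 17.49 mol
n(J) = 1970 / 63.21 = 31.17 mol
n/ν → L: 5.830, J: 7.793; L is limiting.
theoretical n(Q) = (2/3) × 17.49 = 11.66 mol → 5324 g
% yield = 4280 / 5324 × 100 = 80.39 %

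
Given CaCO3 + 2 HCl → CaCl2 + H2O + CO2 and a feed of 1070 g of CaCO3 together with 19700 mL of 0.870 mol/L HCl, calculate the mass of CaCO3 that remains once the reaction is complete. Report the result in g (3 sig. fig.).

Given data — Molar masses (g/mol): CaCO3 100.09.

n(CaCO3) = 1070 / 100.09 = 10.69 mol
n(HCl) = 0.870 × 19700/1000 = 17.14 mol
n/ν → CaCO3: 10.69, HCl: 8.570; HCl is limiting.
CaCO3 consumed = (1/2) × 17.14 = 8.570 mol
CaCO3 remaining = 10.69 − 8.570 = 2.120 mol
mass = 2.120 × 100.09 = 212.2 g

212 g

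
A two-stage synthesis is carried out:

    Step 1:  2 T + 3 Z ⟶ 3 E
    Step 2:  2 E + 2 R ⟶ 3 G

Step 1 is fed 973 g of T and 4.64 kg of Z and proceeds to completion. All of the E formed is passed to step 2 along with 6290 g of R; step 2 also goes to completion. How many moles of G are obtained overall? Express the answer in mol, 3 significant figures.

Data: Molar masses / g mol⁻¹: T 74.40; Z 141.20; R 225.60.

29.4 mol

Step 1:
n(T) = 973.0 / 74.40 = 13.08 mol
n(Z) = 4.640×1000 / 141.20 = 32.86 mol
n/ν for T = 13.08/2 = 6.540
n/ν for Z = 32.86/3 = 10.95
Smallest n/ν is T → limiting reagent.
n(E) produced = (3/2) × 13.08 = 19.62 mol
Step 2:
n(E) available = 19.62 mol
n(R) = 6290 / 225.60 = 27.88 mol
n/ν for E = 19.62/2 = 9.810
n/ν for R = 27.88/2 = 13.94
Smallest n/ν is E → limiting reagent.
n(G) = (3/2) × 19.62 = 29.43 mol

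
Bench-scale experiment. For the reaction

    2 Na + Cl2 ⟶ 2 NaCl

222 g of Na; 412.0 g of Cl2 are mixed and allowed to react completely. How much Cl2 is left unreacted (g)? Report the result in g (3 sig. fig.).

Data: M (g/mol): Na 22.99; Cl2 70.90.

69.7 g

n(Na) = 222.0 / 22.99 = 9.656 mol
n(Cl2) = 412.0 / 70.90 = 5.811 mol
n/ν for Na = 9.656/2 = 4.828
n/ν for Cl2 = 5.811/1 = 5.811
Smallest n/ν is Na → limiting reagent.
Cl2 consumed = (1/2) × 9.656 = 4.828 mol
Cl2 remaining = 5.811 − 4.828 = 0.9830 mol
mass = 0.9830 × 70.90 = 69.69 g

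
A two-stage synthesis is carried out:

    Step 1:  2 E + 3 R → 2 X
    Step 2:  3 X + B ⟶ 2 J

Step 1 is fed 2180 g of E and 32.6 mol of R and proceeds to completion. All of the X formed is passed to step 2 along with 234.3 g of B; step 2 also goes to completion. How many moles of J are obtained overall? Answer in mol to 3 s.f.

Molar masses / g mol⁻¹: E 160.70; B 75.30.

Step 1:
n(E) = 2180 / 160.70 = 13.57 mol
n(R) = 32.60 mol
n/ν for E = 13.57/2 = 6.785
n/ν for R = 32.60/3 = 10.87
Smallest n/ν is E → limiting reagent.
n(X) produced = (2/2) × 13.57 = 13.57 mol
Step 2:
n(X) available = 13.57 mol
n(B) = 234.3 / 75.30 = 3.112 mol
n/ν for X = 13.57/3 = 4.523
n/ν for B = 3.112/1 = 3.112
Smallest n/ν is B → limiting reagent.
n(J) = (2/1) × 3.112 = 6.224 mol

6.22 mol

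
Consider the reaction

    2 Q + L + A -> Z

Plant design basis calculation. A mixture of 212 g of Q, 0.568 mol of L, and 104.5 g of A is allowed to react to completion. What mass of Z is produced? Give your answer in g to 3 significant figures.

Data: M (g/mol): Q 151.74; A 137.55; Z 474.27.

269 g

n(Q) = 212.0 / 151.74 = 1.397 mol
n(L) = 0.5680 mol
n(A) = 104.5 / 137.55 = 0.7597 mol
n/ν for Q = 1.397/2 = 0.6985
n/ν for L = 0.5680/1 = 0.5680
n/ν for A = 0.7597/1 = 0.7597
Smallest n/ν is L → limiting reagent.
n(Z) = (1/1) × 0.5680 = 0.5680 mol
mass = 0.5680 × 474.27 = 269.4 g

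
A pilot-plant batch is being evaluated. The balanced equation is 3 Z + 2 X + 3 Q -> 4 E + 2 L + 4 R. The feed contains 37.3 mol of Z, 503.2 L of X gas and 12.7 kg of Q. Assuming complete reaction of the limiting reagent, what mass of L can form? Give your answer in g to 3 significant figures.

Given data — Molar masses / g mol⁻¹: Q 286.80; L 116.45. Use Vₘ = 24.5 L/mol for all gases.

2390 g

n(Z) = 37.30 mol
n(X) = 503.2 / 24.5 = 20.54 mol
n(Q) = 12.70×1000 / 286.80 = 44.28 mol
n/ν for Z = 37.30/3 = 12.43
n/ν for X = 20.54/2 = 10.27
n/ν for Q = 44.28/3 = 14.76
Smallest n/ν is X → limiting reagent.
n(L) = (2/2) × 20.54 = 20.54 mol
mass = 20.54 × 116.45 = 2392 g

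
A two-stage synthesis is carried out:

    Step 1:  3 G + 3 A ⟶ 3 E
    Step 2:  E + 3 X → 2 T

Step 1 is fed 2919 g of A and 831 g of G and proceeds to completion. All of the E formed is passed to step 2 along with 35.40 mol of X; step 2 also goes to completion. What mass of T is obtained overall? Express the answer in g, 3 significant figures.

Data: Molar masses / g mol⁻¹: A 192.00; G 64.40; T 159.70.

3770 g

Step 1:
n(A) = 2919 / 192.00 = 15.20 mol
n(G) = 831.0 / 64.40 = 12.90 mol
n/ν → A: 5.067, G: 4.300; G is limiting.
n(E) produced = (3/3) × 12.90 = 12.90 mol
Step 2:
n(E) available = 12.90 mol
n(X) = 35.40 mol
n/ν → E: 12.90, X: 11.80; X is limiting.
n(T) = (2/3) × 35.40 = 23.60 mol
mass = 23.60 × 159.70 = 3769 g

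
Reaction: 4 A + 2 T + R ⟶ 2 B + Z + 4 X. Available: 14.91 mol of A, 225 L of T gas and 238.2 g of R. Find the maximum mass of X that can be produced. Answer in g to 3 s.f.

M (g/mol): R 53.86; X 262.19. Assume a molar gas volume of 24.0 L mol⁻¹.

3910 g

n(A) = 14.91 mol
n(T) = 225.0 / 24.0 = 9.375 mol
n(R) = 238.2 / 53.86 = 4.423 mol
n/ν → A: 3.728, T: 4.688, R: 4.423; A is limiting.
n(X) = (4/4) × 14.91 = 14.91 mol
mass = 14.91 × 262.19 = 3909 g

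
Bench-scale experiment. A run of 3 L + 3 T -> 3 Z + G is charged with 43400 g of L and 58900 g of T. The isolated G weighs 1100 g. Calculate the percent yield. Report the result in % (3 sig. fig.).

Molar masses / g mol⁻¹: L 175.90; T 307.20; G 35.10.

49.0 %

n(L) = 43400 / 175.90 = 246.7 mol
n(T) = 58900 / 307.20 = 191.7 mol
n/ν for L = 246.7/3 = 82.23
n/ν for T = 191.7/3 = 63.90
Smallest n/ν is T → limiting reagent.
theoretical n(G) = (1/3) × 191.7 = 63.90 mol → 2243 g
% yield = 1100 / 2243 × 100 = 49.04 %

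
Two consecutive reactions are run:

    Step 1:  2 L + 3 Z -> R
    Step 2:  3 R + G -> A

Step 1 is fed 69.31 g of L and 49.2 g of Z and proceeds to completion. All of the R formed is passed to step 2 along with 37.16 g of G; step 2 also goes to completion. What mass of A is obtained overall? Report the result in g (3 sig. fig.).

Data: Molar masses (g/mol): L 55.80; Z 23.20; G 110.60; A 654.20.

135 g

Step 1:
n(L) = 69.31 / 55.80 = 1.242 mol
n(Z) = 49.20 / 23.20 = 2.121 mol
n/ν for L = 1.242/2 = 0.6210
n/ν for Z = 2.121/3 = 0.7070
Smallest n/ν is L → limiting reagent.
n(R) produced = (1/2) × 1.242 = 0.6210 mol
Step 2:
n(R) available = 0.6210 mol
n(G) = 37.16 / 110.60 = 0.3360 mol
n/ν for R = 0.6210/3 = 0.2070
n/ν for G = 0.3360/1 = 0.3360
Smallest n/ν is R → limiting reagent.
n(A) = (1/3) × 0.6210 = 0.2070 mol
mass = 0.2070 × 654.20 = 135.4 g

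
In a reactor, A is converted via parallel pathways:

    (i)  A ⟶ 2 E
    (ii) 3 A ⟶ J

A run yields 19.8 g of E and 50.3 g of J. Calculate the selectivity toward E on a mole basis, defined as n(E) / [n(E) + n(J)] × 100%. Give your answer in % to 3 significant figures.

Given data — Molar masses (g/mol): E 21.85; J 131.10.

n(E) = 19.8 / 21.85 = 0.9062 mol
n(J) = 50.3 / 131.10 = 0.3837 mol
selectivity = 0.9062/(0.9062+0.3837) × 100 = 70.25 %

70.3 %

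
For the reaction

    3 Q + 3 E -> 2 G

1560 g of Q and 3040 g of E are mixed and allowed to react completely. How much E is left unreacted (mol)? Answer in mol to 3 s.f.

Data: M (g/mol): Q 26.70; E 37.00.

23.7 mol

n(Q) = 1560 / 26.70 = 58.43 mol
n(E) = 3040 / 37.00 = 82.16 mol
n/ν → Q: 19.48, E: 27.39; Q is limiting.
E consumed = (3/3) × 58.43 = 58.43 mol
E remaining = 82.16 − 58.43 = 23.73 mol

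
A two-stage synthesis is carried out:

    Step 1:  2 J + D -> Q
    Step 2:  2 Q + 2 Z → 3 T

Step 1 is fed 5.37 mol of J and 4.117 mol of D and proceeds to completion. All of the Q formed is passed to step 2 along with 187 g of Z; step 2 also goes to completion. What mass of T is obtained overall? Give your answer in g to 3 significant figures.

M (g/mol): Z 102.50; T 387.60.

1060 g

Step 1:
n(J) = 5.370 mol
n(D) = 4.117 mol
n/ν for J = 5.370/2 = 2.685
n/ν for D = 4.117/1 = 4.117
Smallest n/ν is J → limiting reagent.
n(Q) produced = (1/2) × 5.370 = 2.685 mol
Step 2:
n(Q) available = 2.685 mol
n(Z) = 187.0 / 102.50 = 1.824 mol
n/ν for Q = 2.685/2 = 1.343
n/ν for Z = 1.824/2 = 0.9120
Smallest n/ν is Z → limiting reagent.
n(T) = (3/2) × 1.824 = 2.736 mol
mass = 2.736 × 387.60 = 1060 g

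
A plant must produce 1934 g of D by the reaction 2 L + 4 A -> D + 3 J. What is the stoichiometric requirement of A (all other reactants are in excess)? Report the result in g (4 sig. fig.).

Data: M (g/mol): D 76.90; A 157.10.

15800 g

n(D) = 1934 / 76.90 = 25.15 mol
n(A) = (4/1) × 25.15 = 100.6 mol
mass = 100.6 × 157.10 = 15800 g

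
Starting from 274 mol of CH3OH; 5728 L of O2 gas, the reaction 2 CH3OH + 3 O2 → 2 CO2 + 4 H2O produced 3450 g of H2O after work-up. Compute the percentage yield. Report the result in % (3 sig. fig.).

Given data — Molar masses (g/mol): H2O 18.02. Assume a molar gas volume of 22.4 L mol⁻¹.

n(CH3OH) = 274.0 mol
n(O2) = 5728 / 22.4 = 255.7 mol
n/ν → CH3OH: 137.0, O2: 85.23; O2 is limiting.
theoretical n(H2O) = (4/3) × 255.7 = 340.9 mol → 6143 g
% yield = 3450 / 6143 × 100 = 56.16 %

56.2 %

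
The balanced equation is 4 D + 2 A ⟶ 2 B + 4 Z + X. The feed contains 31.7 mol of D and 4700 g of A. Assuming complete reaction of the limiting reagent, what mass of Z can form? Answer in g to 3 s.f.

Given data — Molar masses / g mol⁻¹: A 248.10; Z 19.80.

n(D) = 31.70 mol
n(A) = 4700 / 248.10 = 18.94 mol
n/ν for D = 31.70/4 = 7.925
n/ν for A = 18.94/2 = 9.470
Smallest n/ν is D → limiting reagent.
n(Z) = (4/4) × 31.70 = 31.70 mol
mass = 31.70 × 19.80 = 627.7 g

628 g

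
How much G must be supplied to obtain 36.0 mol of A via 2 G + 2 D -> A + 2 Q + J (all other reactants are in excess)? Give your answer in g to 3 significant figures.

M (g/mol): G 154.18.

n(A) = 36.00 mol
n(G) = (2/1) × 36.00 = 72.00 mol
mass = 72.00 × 154.18 = 11100 g

11100 g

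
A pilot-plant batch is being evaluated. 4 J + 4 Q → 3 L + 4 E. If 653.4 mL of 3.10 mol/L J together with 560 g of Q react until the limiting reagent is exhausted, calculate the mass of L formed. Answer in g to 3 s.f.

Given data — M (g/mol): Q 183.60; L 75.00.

114 g

n(J) = 3.10 × 653.4/1000 = 2.026 mol
n(Q) = 560.0 / 183.60 = 3.050 mol
n/ν → J: 0.5065, Q: 0.7625; J is limiting.
n(L) = (3/4) × 2.026 = 1.520 mol
mass = 1.520 × 75.00 = 114.0 g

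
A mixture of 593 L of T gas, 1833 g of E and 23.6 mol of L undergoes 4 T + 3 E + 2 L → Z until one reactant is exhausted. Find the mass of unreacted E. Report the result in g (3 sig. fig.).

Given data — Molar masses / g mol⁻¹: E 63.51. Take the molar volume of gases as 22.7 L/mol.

n(T) = 593.0 / 22.7 = 26.12 mol
n(E) = 1833 / 63.51 = 28.86 mol
n(L) = 23.60 mol
n/ν for T = 26.12/4 = 6.530
n/ν for E = 28.86/3 = 9.620
n/ν for L = 23.60/2 = 11.80
Smallest n/ν is T → limiting reagent.
E consumed = (3/4) × 26.12 = 19.59 mol
E remaining = 28.86 − 19.59 = 9.270 mol
mass = 9.270 × 63.51 = 588.7 g

589 g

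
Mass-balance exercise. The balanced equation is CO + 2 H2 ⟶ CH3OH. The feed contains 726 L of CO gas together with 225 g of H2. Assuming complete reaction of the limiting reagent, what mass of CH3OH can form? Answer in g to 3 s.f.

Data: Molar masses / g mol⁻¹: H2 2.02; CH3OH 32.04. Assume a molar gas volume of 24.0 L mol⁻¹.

969 g

n(CO) = 726.0 / 24.0 = 30.25 mol
n(H2) = 225.0 / 2.02 = 111.4 mol
n/ν for CO = 30.25/1 = 30.25
n/ν for H2 = 111.4/2 = 55.70
Smallest n/ν is CO → limiting reagent.
n(CH3OH) = (1/1) × 30.25 = 30.25 mol
mass = 30.25 × 32.04 = 969.2 g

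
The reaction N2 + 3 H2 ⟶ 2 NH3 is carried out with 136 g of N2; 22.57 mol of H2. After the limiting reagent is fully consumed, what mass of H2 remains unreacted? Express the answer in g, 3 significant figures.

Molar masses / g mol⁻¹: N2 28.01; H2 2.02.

n(N2) = 136.0 / 28.01 = 4.855 mol
n(H2) = 22.57 mol
n/ν for N2 = 4.855/1 = 4.855
n/ν for H2 = 22.57/3 = 7.523
Smallest n/ν is N2 → limiting reagent.
H2 consumed = (3/1) × 4.855 = 14.57 mol
H2 remaining = 22.57 − 14.57 = 8.000 mol
mass = 8.000 × 2.02 = 16.16 g

16.2 g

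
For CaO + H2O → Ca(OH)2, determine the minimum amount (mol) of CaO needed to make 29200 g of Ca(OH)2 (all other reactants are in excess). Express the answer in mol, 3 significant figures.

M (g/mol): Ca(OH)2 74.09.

n(Ca(OH)2) = 29200 / 74.09 = 394.1 mol
n(CaO) = (1/1) × 394.1 = 394.1 mol

394 mol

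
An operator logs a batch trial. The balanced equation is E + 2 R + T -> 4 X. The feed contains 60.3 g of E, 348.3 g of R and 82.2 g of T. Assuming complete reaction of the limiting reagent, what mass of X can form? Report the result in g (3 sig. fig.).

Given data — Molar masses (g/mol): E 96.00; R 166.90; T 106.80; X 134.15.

n(E) = 60.30 / 96.00 = 0.6281 mol
n(R) = 348.3 / 166.90 = 2.087 mol
n(T) = 82.20 / 106.80 = 0.7697 mol
n/ν for E = 0.6281/1 = 0.6281
n/ν for R = 2.087/2 = 1.044
n/ν for T = 0.7697/1 = 0.7697
Smallest n/ν is E → limiting reagent.
n(X) = (4/1) × 0.6281 = 2.512 mol
mass = 2.512 × 134.15 = 337.0 g

337 g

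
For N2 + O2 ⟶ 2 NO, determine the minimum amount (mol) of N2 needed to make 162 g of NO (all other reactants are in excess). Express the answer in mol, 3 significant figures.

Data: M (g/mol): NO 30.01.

n(NO) = 162 / 30.01 = 5.398 mol
n(N2) = (1/2) × 5.398 = 2.699 mol

2.70 mol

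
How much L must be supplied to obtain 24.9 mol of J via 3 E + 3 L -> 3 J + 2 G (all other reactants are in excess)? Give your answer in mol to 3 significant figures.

24.9 mol

n(J) = 24.90 mol
n(L) = (3/3) × 24.90 = 24.90 mol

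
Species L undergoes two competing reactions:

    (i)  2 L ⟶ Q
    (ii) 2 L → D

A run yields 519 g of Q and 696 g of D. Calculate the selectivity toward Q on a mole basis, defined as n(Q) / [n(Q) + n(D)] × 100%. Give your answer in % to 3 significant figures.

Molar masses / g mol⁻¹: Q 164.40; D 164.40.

42.7 %

n(Q) = 519 / 164.40 = 3.157 mol
n(D) = 696 / 164.40 = 4.234 mol
selectivity = 3.157/(3.157+4.234) × 100 = 42.71 %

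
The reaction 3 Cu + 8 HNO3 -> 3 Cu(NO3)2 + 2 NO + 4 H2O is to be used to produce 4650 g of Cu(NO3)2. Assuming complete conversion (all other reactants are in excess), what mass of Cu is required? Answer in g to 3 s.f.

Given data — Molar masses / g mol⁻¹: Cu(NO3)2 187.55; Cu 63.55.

1580 g

n(Cu(NO3)2) = 4650 / 187.55 = 24.79 mol
n(Cu) = (3/3) × 24.79 = 24.79 mol
mass = 24.79 × 63.55 = 1575 g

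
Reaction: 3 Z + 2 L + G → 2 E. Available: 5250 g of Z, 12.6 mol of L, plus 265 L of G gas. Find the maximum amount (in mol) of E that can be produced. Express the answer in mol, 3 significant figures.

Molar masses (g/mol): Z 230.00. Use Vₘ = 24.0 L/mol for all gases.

12.6 mol

n(Z) = 5250 / 230.00 = 22.83 mol
n(L) = 12.60 mol
n(G) = 265.0 / 24.0 = 11.04 mol
n/ν for Z = 22.83/3 = 7.610
n/ν for L = 12.60/2 = 6.300
n/ν for G = 11.04/1 = 11.04
Smallest n/ν is L → limiting reagent.
n(E) = (2/2) × 12.60 = 12.60 mol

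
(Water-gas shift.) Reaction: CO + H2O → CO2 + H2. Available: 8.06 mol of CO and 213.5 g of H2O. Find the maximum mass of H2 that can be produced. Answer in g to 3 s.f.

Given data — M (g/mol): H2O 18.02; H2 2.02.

16.3 g

n(CO) = 8.060 mol
n(H2O) = 213.5 / 18.02 = 11.85 mol
n/ν for CO = 8.060/1 = 8.060
n/ν for H2O = 11.85/1 = 11.85
Smallest n/ν is CO → limiting reagent.
n(H2) = (1/1) × 8.060 = 8.060 mol
mass = 8.060 × 2.02 = 16.28 g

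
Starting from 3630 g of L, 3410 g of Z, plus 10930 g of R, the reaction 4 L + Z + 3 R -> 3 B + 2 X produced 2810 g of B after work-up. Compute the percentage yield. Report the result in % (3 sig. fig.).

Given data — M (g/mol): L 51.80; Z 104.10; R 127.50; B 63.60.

n(L) = 3630 / 51.80 = 70.08 mol
n(Z) = 3410 / 104.10 = 32.76 mol
n(R) = 10930 / 127.50 = 85.73 mol
n/ν → L: 17.52, Z: 32.76, R: 28.58; L is limiting.
theoretical n(B) = (3/4) × 70.08 = 52.56 mol → 3343 g
% yield = 2810 / 3343 × 100 = 84.06 %

84.1 %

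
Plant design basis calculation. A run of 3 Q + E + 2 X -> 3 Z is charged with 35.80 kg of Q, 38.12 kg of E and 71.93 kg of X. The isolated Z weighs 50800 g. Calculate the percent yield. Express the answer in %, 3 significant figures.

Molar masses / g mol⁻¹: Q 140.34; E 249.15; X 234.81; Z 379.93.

52.4 %

n(Q) = 35.80×1000 / 140.34 = 255.1 mol
n(E) = 38.12×1000 / 249.15 = 153.0 mol
n(X) = 71.93×1000 / 234.81 = 306.3 mol
n/ν → Q: 85.03, E: 153.0, X: 153.2; Q is limiting.
theoretical n(Z) = (3/3) × 255.1 = 255.1 mol → 96920 g
% yield = 50800 / 96920 × 100 = 52.41 %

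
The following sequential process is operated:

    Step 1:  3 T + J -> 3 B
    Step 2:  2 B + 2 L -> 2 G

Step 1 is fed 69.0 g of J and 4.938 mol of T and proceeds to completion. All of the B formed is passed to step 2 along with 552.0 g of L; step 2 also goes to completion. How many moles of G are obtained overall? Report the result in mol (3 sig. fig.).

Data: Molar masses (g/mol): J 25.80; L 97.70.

Step 1:
n(J) = 69.00 / 25.80 = 2.674 mol
n(T) = 4.938 mol
n/ν → J: 2.674, T: 1.646; T is limiting.
n(B) produced = (3/3) × 4.938 = 4.938 mol
Step 2:
n(B) available = 4.938 mol
n(L) = 552.0 / 97.70 = 5.650 mol
n/ν → B: 2.469, L: 2.825; B is limiting.
n(G) = (2/2) × 4.938 = 4.938 mol

4.94 mol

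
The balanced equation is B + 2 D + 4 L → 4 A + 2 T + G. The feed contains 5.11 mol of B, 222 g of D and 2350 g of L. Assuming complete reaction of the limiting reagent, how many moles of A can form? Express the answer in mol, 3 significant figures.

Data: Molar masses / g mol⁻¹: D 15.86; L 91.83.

20.4 mol

n(B) = 5.110 mol
n(D) = 222.0 / 15.86 = 14.00 mol
n(L) = 2350 / 91.83 = 25.59 mol
n/ν for B = 5.110/1 = 5.110
n/ν for D = 14.00/2 = 7.000
n/ν for L = 25.59/4 = 6.398
Smallest n/ν is B → limiting reagent.
n(A) = (4/1) × 5.110 = 20.44 mol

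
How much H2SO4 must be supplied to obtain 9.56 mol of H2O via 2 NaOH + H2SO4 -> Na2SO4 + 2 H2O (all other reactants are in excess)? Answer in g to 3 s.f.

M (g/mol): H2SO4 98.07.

n(H2O) = 9.560 mol
n(H2SO4) = (1/2) × 9.560 = 4.780 mol
mass = 4.780 × 98.07 = 468.8 g

469 g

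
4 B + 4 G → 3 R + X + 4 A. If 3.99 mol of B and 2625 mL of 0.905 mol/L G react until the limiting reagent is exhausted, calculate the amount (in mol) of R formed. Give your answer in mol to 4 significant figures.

1.782 mol

n(B) = 3.990 mol
n(G) = 0.905 × 2625/1000 = 2.376 mol
n/ν for B = 3.990/4 = 0.9975
n/ν for G = 2.376/4 = 0.5940
Smallest n/ν is G → limiting reagent.
n(R) = (3/4) × 2.376 = 1.782 mol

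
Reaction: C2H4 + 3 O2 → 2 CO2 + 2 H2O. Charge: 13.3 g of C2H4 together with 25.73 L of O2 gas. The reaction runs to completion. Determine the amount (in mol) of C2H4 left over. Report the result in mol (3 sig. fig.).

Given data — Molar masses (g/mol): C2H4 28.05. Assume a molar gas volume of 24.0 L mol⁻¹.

n(C2H4) = 13.30 / 28.05 = 0.4742 mol
n(O2) = 25.73 / 24.0 = 1.072 mol
n/ν for C2H4 = 0.4742/1 = 0.4742
n/ν for O2 = 1.072/3 = 0.3573
Smallest n/ν is O2 → limiting reagent.
C2H4 consumed = (1/3) × 1.072 = 0.3573 mol
C2H4 remaining = 0.4742 − 0.3573 = 0.1169 mol

0.117 mol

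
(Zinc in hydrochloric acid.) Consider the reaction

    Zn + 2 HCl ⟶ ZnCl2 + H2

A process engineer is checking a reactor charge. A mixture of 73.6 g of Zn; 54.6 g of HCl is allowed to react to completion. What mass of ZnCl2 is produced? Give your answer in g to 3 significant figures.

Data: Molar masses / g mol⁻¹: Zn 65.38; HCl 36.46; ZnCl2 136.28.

102 g

n(Zn) = 73.60 / 65.38 = 1.126 mol
n(HCl) = 54.60 / 36.46 = 1.498 mol
n/ν for Zn = 1.126/1 = 1.126
n/ν for HCl = 1.498/2 = 0.7490
Smallest n/ν is HCl → limiting reagent.
n(ZnCl2) = (1/2) × 1.498 = 0.7490 mol
mass = 0.7490 × 136.28 = 102.1 g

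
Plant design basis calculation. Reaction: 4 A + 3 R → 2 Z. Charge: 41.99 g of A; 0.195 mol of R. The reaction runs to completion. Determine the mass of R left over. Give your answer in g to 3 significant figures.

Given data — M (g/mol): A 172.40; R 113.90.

1.40 g

n(A) = 41.99 / 172.40 = 0.2436 mol
n(R) = 0.1950 mol
n/ν → A: 0.06090, R: 0.06500; A is limiting.
R consumed = (3/4) × 0.2436 = 0.1827 mol
R remaining = 0.1950 − 0.1827 = 0.01230 mol
mass = 0.01230 × 113.90 = 1.401 g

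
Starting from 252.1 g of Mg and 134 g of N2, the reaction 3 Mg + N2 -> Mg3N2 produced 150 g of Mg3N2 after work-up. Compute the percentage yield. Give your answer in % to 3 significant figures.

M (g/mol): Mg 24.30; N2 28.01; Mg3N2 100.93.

43.0 %

n(Mg) = 252.1 / 24.30 = 10.37 mol
n(N2) = 134.0 / 28.01 = 4.784 mol
n/ν → Mg: 3.457, N2: 4.784; Mg is limiting.
theoretical n(Mg3N2) = (1/3) × 10.37 = 3.457 mol → 348.9 g
% yield = 150 / 348.9 × 100 = 42.99 %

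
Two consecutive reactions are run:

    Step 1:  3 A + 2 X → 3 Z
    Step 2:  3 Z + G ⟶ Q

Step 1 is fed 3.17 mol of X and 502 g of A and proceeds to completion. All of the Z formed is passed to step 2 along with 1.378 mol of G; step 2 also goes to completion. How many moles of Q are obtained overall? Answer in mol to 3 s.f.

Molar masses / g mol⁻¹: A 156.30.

Step 1:
n(X) = 3.170 mol
n(A) = 502.0 / 156.30 = 3.212 mol
n/ν for X = 3.170/2 = 1.585
n/ν for A = 3.212/3 = 1.071
Smallest n/ν is A → limiting reagent.
n(Z) produced = (3/3) × 3.212 = 3.212 mol
Step 2:
n(Z) available = 3.212 mol
n(G) = 1.378 mol
n/ν for Z = 3.212/3 = 1.071
n/ν for G = 1.378/1 = 1.378
Smallest n/ν is Z → limiting reagent.
n(Q) = (1/3) × 3.212 = 1.071 mol

1.07 mol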